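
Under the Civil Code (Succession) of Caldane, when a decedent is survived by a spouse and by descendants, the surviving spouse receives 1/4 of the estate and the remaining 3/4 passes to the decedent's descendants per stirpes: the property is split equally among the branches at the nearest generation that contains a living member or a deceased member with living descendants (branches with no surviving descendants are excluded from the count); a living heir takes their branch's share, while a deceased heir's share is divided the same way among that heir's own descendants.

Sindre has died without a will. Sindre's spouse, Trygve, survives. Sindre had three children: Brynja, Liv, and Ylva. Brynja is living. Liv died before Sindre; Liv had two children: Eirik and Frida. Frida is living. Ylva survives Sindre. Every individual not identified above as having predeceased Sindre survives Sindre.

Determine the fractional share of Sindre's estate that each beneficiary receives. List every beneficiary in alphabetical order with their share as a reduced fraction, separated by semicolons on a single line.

Trygve, as surviving spouse, takes 1/4.
The remaining 3/4 passes to Sindre's descendants per stirpes.
The 3/4 is divided into 3 equal shares of 1/4 among Brynja, Liv, Ylva.
Brynja is living and takes 1/4.
Liv predeceased; the 1/4 allotted to Liv's branch passes to Liv's issue by representation.
The 1/4 is divided into 2 equal shares of 1/8 among Eirik, Frida.
Eirik is living and takes 1/8.
Frida is living and takes 1/8.
Ylva is living and takes 1/4.

Brynja 1/4; Eirik 1/8; Frida 1/8; Trygve 1/4; Ylva 1/4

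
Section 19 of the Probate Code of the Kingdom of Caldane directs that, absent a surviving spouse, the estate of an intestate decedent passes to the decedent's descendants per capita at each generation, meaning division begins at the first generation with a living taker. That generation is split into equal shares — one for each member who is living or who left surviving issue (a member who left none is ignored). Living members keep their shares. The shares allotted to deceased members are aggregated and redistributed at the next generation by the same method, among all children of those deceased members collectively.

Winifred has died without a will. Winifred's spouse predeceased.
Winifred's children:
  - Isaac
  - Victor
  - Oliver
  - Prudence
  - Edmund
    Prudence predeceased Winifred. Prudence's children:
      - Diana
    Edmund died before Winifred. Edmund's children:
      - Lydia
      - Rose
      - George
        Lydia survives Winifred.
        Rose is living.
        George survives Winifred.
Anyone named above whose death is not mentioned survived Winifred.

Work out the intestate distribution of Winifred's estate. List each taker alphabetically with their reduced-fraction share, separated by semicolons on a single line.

Diana 1/10; George 1/10; Isaac 1/5; Lydia 1/10; Oliver 1/5; Rose 1/10; Victor 1/5

There is no surviving spouse, so the entire estate passes to Winifred's descendants per capita at each generation.
At generation 1 (Isaac, Victor, Oliver, Prudence, Edmund) there are 5 shares of (1)/5 = 1/5 each.
Living: Isaac, Victor, and Oliver — each takes 1/5.
Deceased: Prudence and Edmund. Their combined 2/5 is pooled and carried to generation 2.
At generation 2 (Diana, Lydia, Rose, George) there are 4 shares of (2/5)/4 = 1/10 each.
Living: Diana, Lydia, Rose, and George — each takes 1/10.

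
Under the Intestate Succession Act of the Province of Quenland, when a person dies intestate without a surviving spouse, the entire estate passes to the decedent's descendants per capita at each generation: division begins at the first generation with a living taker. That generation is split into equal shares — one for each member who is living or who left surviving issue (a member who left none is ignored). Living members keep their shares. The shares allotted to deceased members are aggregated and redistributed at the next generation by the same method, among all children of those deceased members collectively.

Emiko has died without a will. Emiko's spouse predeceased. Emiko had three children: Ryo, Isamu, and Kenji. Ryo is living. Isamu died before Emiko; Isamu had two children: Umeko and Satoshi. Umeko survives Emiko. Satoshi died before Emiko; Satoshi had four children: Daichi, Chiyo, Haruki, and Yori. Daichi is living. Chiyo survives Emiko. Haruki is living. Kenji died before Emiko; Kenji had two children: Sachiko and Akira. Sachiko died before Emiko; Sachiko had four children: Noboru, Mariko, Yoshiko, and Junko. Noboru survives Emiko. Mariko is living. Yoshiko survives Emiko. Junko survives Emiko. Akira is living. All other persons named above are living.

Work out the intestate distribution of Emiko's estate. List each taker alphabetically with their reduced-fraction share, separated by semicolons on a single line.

Akira 1/6; Chiyo 1/24; Daichi 1/24; Haruki 1/24; Junko 1/24; Mariko 1/24; Noboru 1/24; Ryo 1/3; Umeko 1/6; Yori 1/24; Yoshiko 1/24

There is no surviving spouse, so the entire estate passes to Emiko's descendants per capita at each generation.
At generation 1 (Ryo, Isamu, Kenji) there are 3 shares of (1)/3 = 1/3 each.
Living: Ryo — each takes 1/3.
Deceased: Isamu and Kenji. Their combined 2/3 is pooled and carried to generation 2.
At generation 2 (Umeko, Satoshi, Sachiko, Akira) there are 4 shares of (2/3)/4 = 1/6 each.
Living: Umeko and Akira — each takes 1/6.
Deceased: Satoshi and Sachiko. Their combined 1/3 is pooled and carried to generation 3.
At generation 3 (Daichi, Chiyo, Haruki, Yori, Noboru, Mariko, Yoshiko, Junko) there are 8 shares of (1/3)/8 = 1/24 each.
Living: Daichi, Chiyo, Haruki, Yori, Noboru, Mariko, Yoshiko, and Junko — each takes 1/24.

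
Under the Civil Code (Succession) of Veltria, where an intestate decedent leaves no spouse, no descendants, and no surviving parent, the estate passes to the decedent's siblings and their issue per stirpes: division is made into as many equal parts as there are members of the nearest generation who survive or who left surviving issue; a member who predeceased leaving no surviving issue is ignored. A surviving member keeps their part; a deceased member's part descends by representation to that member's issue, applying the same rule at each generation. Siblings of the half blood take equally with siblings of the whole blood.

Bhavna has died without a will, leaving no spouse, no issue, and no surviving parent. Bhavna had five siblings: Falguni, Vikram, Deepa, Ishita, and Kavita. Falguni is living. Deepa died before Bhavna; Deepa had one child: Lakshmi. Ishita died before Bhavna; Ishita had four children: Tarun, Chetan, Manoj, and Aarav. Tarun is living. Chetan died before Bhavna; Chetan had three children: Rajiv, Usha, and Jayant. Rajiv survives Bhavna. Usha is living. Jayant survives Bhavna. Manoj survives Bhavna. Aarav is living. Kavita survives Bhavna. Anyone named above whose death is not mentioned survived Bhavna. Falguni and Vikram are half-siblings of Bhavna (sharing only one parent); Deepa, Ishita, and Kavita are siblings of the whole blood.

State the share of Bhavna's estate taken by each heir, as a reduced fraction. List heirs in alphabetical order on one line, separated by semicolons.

No spouse, descendants, or parent survives, so the estate passes to Bhavna's siblings per stirpes.
Half-blood and whole-blood siblings take equally under the stated rule.
The estate is divided into 5 equal shares of 1/5 among Falguni, Vikram, Deepa, Ishita, Kavita.
Falguni is living and takes 1/5.
Vikram is living and takes 1/5.
Deepa predeceased; the 1/5 allotted to Deepa's branch passes to Deepa's issue by representation.
Lakshmi is the sole taker at this level and receives the full 1/5.
Ishita predeceased; the 1/5 allotted to Ishita's branch passes to Ishita's issue by representation.
The 1/5 is divided into 4 equal shares of 1/20 among Tarun, Chetan, Manoj, Aarav.
Tarun is living and takes 1/20.
Chetan predeceased; the 1/20 allotted to Chetan's branch passes to Chetan's issue by representation.
The 1/20 is divided into 3 equal shares of 1/60 among Rajiv, Usha, Jayant.
Rajiv is living and takes 1/60.
Usha is living and takes 1/60.
Jayant is living and takes 1/60.
Manoj is living and takes 1/20.
Aarav is living and takes 1/20.
Kavita is living and takes 1/5.

Aarav 1/20; Falguni 1/5; Jayant 1/60; Kavita 1/5; Lakshmi 1/5; Manoj 1/20; Rajiv 1/60; Tarun 1/20; Usha 1/60; Vikram 1/5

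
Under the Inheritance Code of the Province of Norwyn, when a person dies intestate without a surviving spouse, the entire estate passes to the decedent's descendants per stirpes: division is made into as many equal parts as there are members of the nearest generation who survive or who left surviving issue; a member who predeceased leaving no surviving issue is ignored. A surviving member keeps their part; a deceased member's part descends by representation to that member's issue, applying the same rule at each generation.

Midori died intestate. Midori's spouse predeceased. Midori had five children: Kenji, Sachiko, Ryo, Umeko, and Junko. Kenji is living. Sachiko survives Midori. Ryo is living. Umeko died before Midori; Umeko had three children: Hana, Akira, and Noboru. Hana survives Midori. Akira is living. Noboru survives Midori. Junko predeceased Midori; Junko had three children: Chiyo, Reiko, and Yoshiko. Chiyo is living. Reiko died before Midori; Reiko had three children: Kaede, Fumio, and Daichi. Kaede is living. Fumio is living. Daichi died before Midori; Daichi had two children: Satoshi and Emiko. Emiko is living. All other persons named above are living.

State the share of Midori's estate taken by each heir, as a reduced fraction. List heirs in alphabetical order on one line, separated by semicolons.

There is no surviving spouse, so the entire estate passes to Midori's descendants per stirpes.
The estate is divided into 5 equal shares of 1/5 among Kenji, Sachiko, Ryo, Umeko, Junko.
Kenji is living and takes 1/5.
Sachiko is living and takes 1/5.
Ryo is living and takes 1/5.
Umeko predeceased; the 1/5 allotted to Umeko's branch passes to Umeko's issue by representation.
The 1/5 is divided into 3 equal shares of 1/15 among Hana, Akira, Noboru.
Hana is living and takes 1/15.
Akira is living and takes 1/15.
Noboru is living and takes 1/15.
Junko predeceased; the 1/5 allotted to Junko's branch passes to Junko's issue by representation.
The 1/5 is divided into 3 equal shares of 1/15 among Chiyo, Reiko, Yoshiko.
Chiyo is living and takes 1/15.
Reiko predeceased; the 1/15 allotted to Reiko's branch passes to Reiko's issue by representation.
The 1/15 is divided into 3 equal shares of 1/45 among Kaede, Fumio, Daichi.
Kaede is living and takes 1/45.
Fumio is living and takes 1/45.
Daichi predeceased; the 1/45 allotted to Daichi's branch passes to Daichi's issue by representation.
The 1/45 is divided into 2 equal shares of 1/90 among Satoshi, Emiko.
Satoshi is living and takes 1/90.
Emiko is living and takes 1/90.
Yoshiko is living and takes 1/15.

Akira 1/15; Chiyo 1/15; Emiko 1/90; Fumio 1/45; Hana 1/15; Kaede 1/45; Kenji 1/5; Noboru 1/15; Ryo 1/5; Sachiko 1/5; Satoshi 1/90; Yoshiko 1/15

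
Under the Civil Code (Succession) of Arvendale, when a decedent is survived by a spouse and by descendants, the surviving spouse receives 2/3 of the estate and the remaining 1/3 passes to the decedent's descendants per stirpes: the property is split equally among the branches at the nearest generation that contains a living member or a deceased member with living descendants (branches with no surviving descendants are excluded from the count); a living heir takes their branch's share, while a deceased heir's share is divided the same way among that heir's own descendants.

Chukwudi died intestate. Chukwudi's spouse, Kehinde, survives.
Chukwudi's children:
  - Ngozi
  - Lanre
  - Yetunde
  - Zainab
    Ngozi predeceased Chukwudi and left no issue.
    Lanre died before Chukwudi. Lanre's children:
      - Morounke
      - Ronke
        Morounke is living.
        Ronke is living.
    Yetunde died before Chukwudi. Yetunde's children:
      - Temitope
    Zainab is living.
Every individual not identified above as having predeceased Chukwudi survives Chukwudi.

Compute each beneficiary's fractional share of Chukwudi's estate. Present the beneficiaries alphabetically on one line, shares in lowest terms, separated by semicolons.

Kehinde, as surviving spouse, takes 2/3.
The remaining 1/3 passes to Chukwudi's descendants per stirpes.
Ngozi left no surviving issue, so that branch lapses and is disregarded.
The 1/3 is divided into 3 equal shares of 1/9 among Lanre, Yetunde, Zainab.
Lanre predeceased; the 1/9 allotted to Lanre's branch passes to Lanre's issue by representation.
The 1/9 is divided into 2 equal shares of 1/18 among Morounke, Ronke.
Morounke is living and takes 1/18.
Ronke is living and takes 1/18.
Yetunde predeceased; the 1/9 allotted to Yetunde's branch passes to Yetunde's issue by representation.
Temitope is the sole taker at this level and receives the full 1/9.
Zainab is living and takes 1/9.

Kehinde 2/3; Morounke 1/18; Ronke 1/18; Temitope 1/9; Zainab 1/9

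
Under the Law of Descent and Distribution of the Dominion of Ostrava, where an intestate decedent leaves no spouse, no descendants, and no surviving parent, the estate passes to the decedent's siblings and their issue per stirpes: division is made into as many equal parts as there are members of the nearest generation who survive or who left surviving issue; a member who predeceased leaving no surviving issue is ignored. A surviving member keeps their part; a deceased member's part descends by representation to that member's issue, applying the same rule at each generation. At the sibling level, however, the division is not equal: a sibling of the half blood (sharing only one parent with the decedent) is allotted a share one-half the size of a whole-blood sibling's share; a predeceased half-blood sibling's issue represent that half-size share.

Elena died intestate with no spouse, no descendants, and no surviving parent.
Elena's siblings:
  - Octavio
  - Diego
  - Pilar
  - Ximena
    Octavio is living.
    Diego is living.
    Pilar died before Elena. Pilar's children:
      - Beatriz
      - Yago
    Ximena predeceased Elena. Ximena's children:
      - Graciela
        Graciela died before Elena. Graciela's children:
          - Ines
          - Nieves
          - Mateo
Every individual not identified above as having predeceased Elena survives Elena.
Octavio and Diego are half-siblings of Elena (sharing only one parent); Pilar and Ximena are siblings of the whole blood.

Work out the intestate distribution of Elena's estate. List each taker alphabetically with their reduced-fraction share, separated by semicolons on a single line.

Beatriz 1/6; Diego 1/6; Ines 1/9; Mateo 1/9; Nieves 1/9; Octavio 1/6; Yago 1/6

No spouse, descendants, or parent survives, so the estate passes to Elena's siblings per stirpes.
Half-blood siblings count for one-half the weight of whole-blood siblings at the initial division.
Dividing 1 in proportion to weights (total weight 3): Octavio (weight 1/2) → 1/6; Diego (weight 1/2) → 1/6; Pilar (weight 1) → 1/3; Ximena (weight 1) → 1/3.
Octavio is living and takes 1/6.
Diego is living and takes 1/6.
Pilar predeceased; the 1/3 allotted to Pilar's branch passes to Pilar's issue by representation.
The 1/3 is divided into 2 equal shares of 1/6 among Beatriz, Yago.
Beatriz is living and takes 1/6.
Yago is living and takes 1/6.
Ximena predeceased; the 1/3 allotted to Ximena's branch passes to Ximena's issue by representation.
Graciela's line is the sole branch at this level, so the full 1/3 passes to Graciela's issue by representation.
The 1/3 is divided into 3 equal shares of 1/9 among Ines, Nieves, Mateo.
Ines is living and takes 1/9.
Nieves is living and takes 1/9.
Mateo is living and takes 1/9.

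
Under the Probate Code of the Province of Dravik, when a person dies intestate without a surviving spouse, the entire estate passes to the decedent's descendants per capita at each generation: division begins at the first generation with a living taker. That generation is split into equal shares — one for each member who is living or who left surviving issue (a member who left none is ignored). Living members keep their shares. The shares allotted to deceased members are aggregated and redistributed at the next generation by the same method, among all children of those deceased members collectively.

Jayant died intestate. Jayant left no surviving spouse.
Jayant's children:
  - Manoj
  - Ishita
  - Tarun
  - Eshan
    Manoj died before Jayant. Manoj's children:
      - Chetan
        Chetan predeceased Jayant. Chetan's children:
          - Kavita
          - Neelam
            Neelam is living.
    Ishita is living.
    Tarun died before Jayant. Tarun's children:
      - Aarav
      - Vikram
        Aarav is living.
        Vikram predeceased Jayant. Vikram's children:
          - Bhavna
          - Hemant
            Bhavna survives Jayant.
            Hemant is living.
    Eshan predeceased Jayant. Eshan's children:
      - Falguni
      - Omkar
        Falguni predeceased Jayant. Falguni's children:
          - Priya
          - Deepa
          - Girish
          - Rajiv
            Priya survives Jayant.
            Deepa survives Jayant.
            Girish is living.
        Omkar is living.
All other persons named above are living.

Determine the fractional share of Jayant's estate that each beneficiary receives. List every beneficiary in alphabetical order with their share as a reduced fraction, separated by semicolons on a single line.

There is no surviving spouse, so the entire estate passes to Jayant's descendants per capita at each generation.
At generation 1 (Manoj, Ishita, Tarun, Eshan) there are 4 shares of (1)/4 = 1/4 each.
Living: Ishita — each takes 1/4.
Deceased: Manoj, Tarun, and Eshan. Their combined 3/4 is pooled and carried to generation 2.
At generation 2 (Chetan, Aarav, Vikram, Falguni, Omkar) there are 5 shares of (3/4)/5 = 3/20 each.
Living: Aarav and Omkar — each takes 3/20.
Deceased: Chetan, Vikram, and Falguni. Their combined 9/20 is pooled and carried to generation 3.
At generation 3 (Kavita, Neelam, Bhavna, Hemant, Priya, Deepa, Girish, Rajiv) there are 8 shares of (9/20)/8 = 9/160 each.
Living: Kavita, Neelam, Bhavna, Hemant, Priya, Deepa, Girish, and Rajiv — each takes 9/160.

Aarav 3/20; Bhavna 9/160; Deepa 9/160; Girish 9/160; Hemant 9/160; Ishita 1/4; Kavita 9/160; Neelam 9/160; Omkar 3/20; Priya 9/160; Rajiv 9/160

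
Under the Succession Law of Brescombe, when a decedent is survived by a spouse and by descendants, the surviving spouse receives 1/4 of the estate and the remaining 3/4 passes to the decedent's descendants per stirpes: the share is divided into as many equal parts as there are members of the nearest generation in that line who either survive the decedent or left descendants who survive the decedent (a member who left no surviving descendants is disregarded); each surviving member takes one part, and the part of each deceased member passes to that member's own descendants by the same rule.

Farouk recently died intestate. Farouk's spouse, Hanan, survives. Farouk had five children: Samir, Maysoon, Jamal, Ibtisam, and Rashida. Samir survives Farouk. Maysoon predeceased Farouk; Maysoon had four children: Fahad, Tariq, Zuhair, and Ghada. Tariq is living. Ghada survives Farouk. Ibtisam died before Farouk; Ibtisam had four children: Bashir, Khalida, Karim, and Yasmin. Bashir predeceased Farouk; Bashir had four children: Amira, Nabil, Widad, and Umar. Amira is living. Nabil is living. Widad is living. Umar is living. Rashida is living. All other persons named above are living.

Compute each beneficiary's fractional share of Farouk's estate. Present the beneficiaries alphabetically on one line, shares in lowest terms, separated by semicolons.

Hanan, as surviving spouse, takes 1/4.
The remaining 3/4 passes to Farouk's descendants per stirpes.
The 3/4 is divided into 5 equal shares of 3/20 among Samir, Maysoon, Jamal, Ibtisam, Rashida.
Samir is living and takes 3/20.
Maysoon predeceased; the 3/20 allotted to Maysoon's branch passes to Maysoon's issue by representation.
The 3/20 is divided into 4 equal shares of 3/80 among Fahad, Tariq, Zuhair, Ghada.
Fahad is living and takes 3/80.
Tariq is living and takes 3/80.
Zuhair is living and takes 3/80.
Ghada is living and takes 3/80.
Jamal is living and takes 3/20.
Ibtisam predeceased; the 3/20 allotted to Ibtisam's branch passes to Ibtisam's issue by representation.
The 3/20 is divided into 4 equal shares of 3/80 among Bashir, Khalida, Karim, Yasmin.
Bashir predeceased; the 3/80 allotted to Bashir's branch passes to Bashir's issue by representation.
The 3/80 is divided into 4 equal shares of 3/320 among Amira, Nabil, Widad, Umar.
Amira is living and takes 3/320.
Nabil is living and takes 3/320.
Widad is living and takes 3/320.
Umar is living and takes 3/320.
Khalida is living and takes 3/80.
Karim is living and takes 3/80.
Yasmin is living and takes 3/80.
Rashida is living and takes 3/20.

Amira 3/320; Fahad 3/80; Ghada 3/80; Hanan 1/4; Jamal 3/20; Karim 3/80; Khalida 3/80; Nabil 3/320; Rashida 3/20; Samir 3/20; Tariq 3/80; Umar 3/320; Widad 3/320; Yasmin 3/80; Zuhair 3/80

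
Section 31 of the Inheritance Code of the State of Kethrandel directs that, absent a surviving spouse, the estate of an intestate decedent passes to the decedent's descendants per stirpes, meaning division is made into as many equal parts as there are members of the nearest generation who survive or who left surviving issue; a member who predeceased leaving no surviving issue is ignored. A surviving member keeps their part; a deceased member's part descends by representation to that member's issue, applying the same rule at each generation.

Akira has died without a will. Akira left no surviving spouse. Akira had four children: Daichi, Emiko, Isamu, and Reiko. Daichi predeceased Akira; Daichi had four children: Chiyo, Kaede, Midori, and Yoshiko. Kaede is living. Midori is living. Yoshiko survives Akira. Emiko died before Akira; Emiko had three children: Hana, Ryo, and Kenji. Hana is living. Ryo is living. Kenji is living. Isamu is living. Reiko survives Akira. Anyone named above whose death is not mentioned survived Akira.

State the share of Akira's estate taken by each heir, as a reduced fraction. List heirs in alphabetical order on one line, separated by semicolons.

Chiyo 1/16; Hana 1/12; Isamu 1/4; Kaede 1/16; Kenji 1/12; Midori 1/16; Reiko 1/4; Ryo 1/12; Yoshiko 1/16

There is no surviving spouse, so the entire estate passes to Akira's descendants per stirpes.
The estate is divided into 4 equal shares of 1/4 among Daichi, Emiko, Isamu, Reiko.
Daichi predeceased; the 1/4 allotted to Daichi's branch passes to Daichi's issue by representation.
The 1/4 is divided into 4 equal shares of 1/16 among Chiyo, Kaede, Midori, Yoshiko.
Chiyo is living and takes 1/16.
Kaede is living and takes 1/16.
Midori is living and takes 1/16.
Yoshiko is living and takes 1/16.
Emiko predeceased; the 1/4 allotted to Emiko's branch passes to Emiko's issue by representation.
The 1/4 is divided into 3 equal shares of 1/12 among Hana, Ryo, Kenji.
Hana is living and takes 1/12.
Ryo is living and takes 1/12.
Kenji is living and takes 1/12.
Isamu is living and takes 1/4.
Reiko is living and takes 1/4.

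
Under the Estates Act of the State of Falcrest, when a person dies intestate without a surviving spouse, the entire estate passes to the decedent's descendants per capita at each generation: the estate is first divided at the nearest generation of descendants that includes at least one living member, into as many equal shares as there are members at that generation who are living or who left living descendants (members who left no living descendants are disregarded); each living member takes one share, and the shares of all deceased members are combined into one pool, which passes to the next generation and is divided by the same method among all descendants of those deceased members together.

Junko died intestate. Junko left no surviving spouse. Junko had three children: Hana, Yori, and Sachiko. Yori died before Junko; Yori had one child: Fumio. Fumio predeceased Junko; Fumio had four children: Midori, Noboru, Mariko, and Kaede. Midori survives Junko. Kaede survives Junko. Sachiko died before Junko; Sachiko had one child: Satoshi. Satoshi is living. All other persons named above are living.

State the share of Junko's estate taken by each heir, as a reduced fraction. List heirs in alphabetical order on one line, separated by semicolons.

Hana 1/3; Kaede 1/12; Mariko 1/12; Midori 1/12; Noboru 1/12; Satoshi 1/3

There is no surviving spouse, so the entire estate passes to Junko's descendants per capita at each generation.
At generation 1 (Hana, Yori, Sachiko) there are 3 shares of (1)/3 = 1/3 each.
Living: Hana — each takes 1/3.
Deceased: Yori and Sachiko. Their combined 2/3 is pooled and carried to generation 2.
At generation 2 (Fumio, Satoshi) there are 2 shares of (2/3)/2 = 1/3 each.
Living: Satoshi — each takes 1/3.
Deceased: Fumio. That 1/3 share is carried to generation 3.
At generation 3 (Midori, Noboru, Mariko, Kaede) there are 4 shares of (1/3)/4 = 1/12 each.
Living: Midori, Noboru, Mariko, and Kaede — each takes 1/12.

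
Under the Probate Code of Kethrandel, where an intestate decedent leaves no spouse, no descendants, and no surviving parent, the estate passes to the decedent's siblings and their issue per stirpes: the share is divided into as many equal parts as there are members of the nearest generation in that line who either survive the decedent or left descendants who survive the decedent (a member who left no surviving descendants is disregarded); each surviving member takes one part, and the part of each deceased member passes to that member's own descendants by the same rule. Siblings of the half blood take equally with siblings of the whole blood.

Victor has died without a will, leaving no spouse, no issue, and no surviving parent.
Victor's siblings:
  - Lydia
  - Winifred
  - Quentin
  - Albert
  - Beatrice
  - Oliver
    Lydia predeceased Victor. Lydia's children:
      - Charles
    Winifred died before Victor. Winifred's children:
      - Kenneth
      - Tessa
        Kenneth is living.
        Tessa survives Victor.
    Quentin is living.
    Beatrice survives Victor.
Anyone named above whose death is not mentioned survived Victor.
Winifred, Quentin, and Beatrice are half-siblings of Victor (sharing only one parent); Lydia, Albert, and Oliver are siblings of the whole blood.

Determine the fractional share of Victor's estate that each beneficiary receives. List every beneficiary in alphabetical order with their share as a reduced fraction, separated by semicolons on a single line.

No spouse, descendants, or parent survives, so the estate passes to Victor's siblings per stirpes.
Half-blood and whole-blood siblings take equally under the stated rule.
The estate is divided into 6 equal shares of 1/6 among Lydia, Winifred, Quentin, Albert, Beatrice, Oliver.
Lydia predeceased; the 1/6 allotted to Lydia's branch passes to Lydia's issue by representation.
Charles is the sole taker at this level and receives the full 1/6.
Winifred predeceased; the 1/6 allotted to Winifred's branch passes to Winifred's issue by representation.
The 1/6 is divided into 2 equal shares of 1/12 among Kenneth, Tessa.
Kenneth is living and takes 1/12.
Tessa is living and takes 1/12.
Quentin is living and takes 1/6.
Albert is living and takes 1/6.
Beatrice is living and takes 1/6.
Oliver is living and takes 1/6.

Albert 1/6; Beatrice 1/6; Charles 1/6; Kenneth 1/12; Oliver 1/6; Quentin 1/6; Tessa 1/12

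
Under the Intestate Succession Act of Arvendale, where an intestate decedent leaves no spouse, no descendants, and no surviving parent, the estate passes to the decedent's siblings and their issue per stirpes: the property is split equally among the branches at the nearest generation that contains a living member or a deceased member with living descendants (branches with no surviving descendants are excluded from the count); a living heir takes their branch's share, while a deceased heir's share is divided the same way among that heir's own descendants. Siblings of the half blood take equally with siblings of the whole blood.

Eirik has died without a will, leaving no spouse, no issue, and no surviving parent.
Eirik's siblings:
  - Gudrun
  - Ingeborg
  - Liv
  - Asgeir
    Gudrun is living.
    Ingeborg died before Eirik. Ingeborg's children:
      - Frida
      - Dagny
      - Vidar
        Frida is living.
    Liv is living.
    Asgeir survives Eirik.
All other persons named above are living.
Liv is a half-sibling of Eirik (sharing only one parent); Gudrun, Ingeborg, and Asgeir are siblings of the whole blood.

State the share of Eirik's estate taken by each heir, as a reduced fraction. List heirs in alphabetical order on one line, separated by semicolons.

No spouse, descendants, or parent survives, so the estate passes to Eirik's siblings per stirpes.
Half-blood and whole-blood siblings take equally under the stated rule.
The estate is divided into 4 equal shares of 1/4 among Gudrun, Ingeborg, Liv, Asgeir.
Gudrun is living and takes 1/4.
Ingeborg predeceased; the 1/4 allotted to Ingeborg's branch passes to Ingeborg's issue by representation.
The 1/4 is divided into 3 equal shares of 1/12 among Frida, Dagny, Vidar.
Frida is living and takes 1/12.
Dagny is living and takes 1/12.
Vidar is living and takes 1/12.
Liv is living and takes 1/4.
Asgeir is living and takes 1/4.

Asgeir 1/4; Dagny 1/12; Frida 1/12; Gudrun 1/4; Liv 1/4; Vidar 1/12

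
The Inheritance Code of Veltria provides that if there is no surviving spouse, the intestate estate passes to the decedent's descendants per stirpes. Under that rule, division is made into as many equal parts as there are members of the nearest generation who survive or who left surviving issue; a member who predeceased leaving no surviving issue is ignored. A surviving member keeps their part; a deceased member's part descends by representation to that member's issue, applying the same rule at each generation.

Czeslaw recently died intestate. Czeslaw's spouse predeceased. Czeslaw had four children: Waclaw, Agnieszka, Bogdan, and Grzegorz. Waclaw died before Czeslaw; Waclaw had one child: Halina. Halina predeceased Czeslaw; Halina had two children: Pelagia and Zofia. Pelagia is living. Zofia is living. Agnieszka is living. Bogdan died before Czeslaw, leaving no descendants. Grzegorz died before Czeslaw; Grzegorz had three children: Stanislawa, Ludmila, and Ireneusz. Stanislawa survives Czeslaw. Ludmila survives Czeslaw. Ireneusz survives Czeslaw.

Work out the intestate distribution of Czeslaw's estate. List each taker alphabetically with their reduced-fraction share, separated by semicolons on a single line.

Agnieszka 1/3; Ireneusz 1/9; Ludmila 1/9; Pelagia 1/6; Stanislawa 1/9; Zofia 1/6

There is no surviving spouse, so the entire estate passes to Czeslaw's descendants per stirpes.
Bogdan left no surviving issue, so that branch lapses and is disregarded.
The estate is divided into 3 equal shares of 1/3 among Waclaw, Agnieszka, Grzegorz.
Waclaw predeceased; the 1/3 allotted to Waclaw's branch passes to Waclaw's issue by representation.
Halina's line is the sole branch at this level, so the full 1/3 passes to Halina's issue by representation.
The 1/3 is divided into 2 equal shares of 1/6 among Pelagia, Zofia.
Pelagia is living and takes 1/6.
Zofia is living and takes 1/6.
Agnieszka is living and takes 1/3.
Grzegorz predeceased; the 1/3 allotted to Grzegorz's branch passes to Grzegorz's issue by representation.
The 1/3 is divided into 3 equal shares of 1/9 among Stanislawa, Ludmila, Ireneusz.
Stanislawa is living and takes 1/9.
Ludmila is living and takes 1/9.
Ireneusz is living and takes 1/9.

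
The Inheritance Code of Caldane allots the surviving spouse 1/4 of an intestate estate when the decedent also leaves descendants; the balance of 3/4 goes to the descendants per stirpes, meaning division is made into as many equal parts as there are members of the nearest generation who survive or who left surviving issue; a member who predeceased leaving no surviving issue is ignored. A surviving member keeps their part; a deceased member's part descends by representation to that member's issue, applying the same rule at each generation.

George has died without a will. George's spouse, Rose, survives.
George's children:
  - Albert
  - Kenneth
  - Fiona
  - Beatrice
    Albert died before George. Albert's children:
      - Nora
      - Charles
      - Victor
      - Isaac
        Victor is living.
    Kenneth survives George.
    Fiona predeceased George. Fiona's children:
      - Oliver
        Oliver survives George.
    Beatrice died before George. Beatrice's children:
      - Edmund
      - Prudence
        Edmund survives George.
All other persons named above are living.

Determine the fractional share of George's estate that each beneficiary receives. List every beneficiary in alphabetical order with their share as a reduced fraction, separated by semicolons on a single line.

Charles 3/64; Edmund 3/32; Isaac 3/64; Kenneth 3/16; Nora 3/64; Oliver 3/16; Prudence 3/32; Rose 1/4; Victor 3/64

Rose, as surviving spouse, takes 1/4.
The remaining 3/4 passes to George's descendants per stirpes.
The 3/4 is divided into 4 equal shares of 3/16 among Albert, Kenneth, Fiona, Beatrice.
Albert predeceased; the 3/16 allotted to Albert's branch passes to Albert's issue by representation.
The 3/16 is divided into 4 equal shares of 3/64 among Nora, Charles, Victor, Isaac.
Nora is living and takes 3/64.
Charles is living and takes 3/64.
Victor is living and takes 3/64.
Isaac is living and takes 3/64.
Kenneth is living and takes 3/16.
Fiona predeceased; the 3/16 allotted to Fiona's branch passes to Fiona's issue by representation.
Oliver is the sole taker at this level and receives the full 3/16.
Beatrice predeceased; the 3/16 allotted to Beatrice's branch passes to Beatrice's issue by representation.
The 3/16 is divided into 2 equal shares of 3/32 among Edmund, Prudence.
Edmund is living and takes 3/32.
Prudence is living and takes 3/32.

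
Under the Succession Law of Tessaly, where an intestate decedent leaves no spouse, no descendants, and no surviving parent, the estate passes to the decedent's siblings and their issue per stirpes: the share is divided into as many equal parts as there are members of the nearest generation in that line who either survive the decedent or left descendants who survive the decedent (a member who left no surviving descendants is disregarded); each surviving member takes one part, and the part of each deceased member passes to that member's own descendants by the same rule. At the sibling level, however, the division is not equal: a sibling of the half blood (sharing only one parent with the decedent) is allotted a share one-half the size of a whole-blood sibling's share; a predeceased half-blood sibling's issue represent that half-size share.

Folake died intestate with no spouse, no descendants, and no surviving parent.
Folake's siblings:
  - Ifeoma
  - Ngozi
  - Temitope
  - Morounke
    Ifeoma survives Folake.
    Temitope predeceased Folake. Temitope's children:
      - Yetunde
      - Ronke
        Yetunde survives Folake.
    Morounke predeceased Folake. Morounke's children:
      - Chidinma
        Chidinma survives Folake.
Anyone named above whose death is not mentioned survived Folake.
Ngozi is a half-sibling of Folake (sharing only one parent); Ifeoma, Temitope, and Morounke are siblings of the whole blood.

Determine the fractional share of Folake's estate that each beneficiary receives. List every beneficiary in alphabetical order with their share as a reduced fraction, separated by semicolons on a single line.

No spouse, descendants, or parent survives, so the estate passes to Folake's siblings per stirpes.
Half-blood siblings count for one-half the weight of whole-blood siblings at the initial division.
Dividing 1 in proportion to weights (total weight 7/2): Ifeoma (weight 1) → 2/7; Ngozi (weight 1/2) → 1/7; Temitope (weight 1) → 2/7; Morounke (weight 1) → 2/7.
Ifeoma is living and takes 2/7.
Ngozi is living and takes 1/7.
Temitope predeceased; the 2/7 allotted to Temitope's branch passes to Temitope's issue by representation.
The 2/7 is divided into 2 equal shares of 1/7 among Yetunde, Ronke.
Yetunde is living and takes 1/7.
Ronke is living and takes 1/7.
Morounke predeceased; the 2/7 allotted to Morounke's branch passes to Morounke's issue by representation.
Chidinma is the sole taker at this level and receives the full 2/7.

Chidinma 2/7; Ifeoma 2/7; Ngozi 1/7; Ronke 1/7; Yetunde 1/7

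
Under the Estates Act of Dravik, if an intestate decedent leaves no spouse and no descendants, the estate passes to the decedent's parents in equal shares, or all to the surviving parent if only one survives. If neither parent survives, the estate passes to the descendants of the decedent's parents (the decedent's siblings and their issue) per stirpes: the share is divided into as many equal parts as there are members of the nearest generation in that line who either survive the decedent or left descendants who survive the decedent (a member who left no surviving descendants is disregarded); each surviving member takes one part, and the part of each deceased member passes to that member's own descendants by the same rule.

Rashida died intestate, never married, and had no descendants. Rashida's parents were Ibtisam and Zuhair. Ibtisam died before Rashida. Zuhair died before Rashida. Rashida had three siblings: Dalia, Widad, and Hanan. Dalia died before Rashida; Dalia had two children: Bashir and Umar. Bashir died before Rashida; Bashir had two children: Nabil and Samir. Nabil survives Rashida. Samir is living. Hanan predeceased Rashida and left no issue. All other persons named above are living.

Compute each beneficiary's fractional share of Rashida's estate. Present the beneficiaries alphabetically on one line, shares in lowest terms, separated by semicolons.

Nabil 1/8; Samir 1/8; Umar 1/4; Widad 1/2

Neither parent survives and there are no descendants, so the estate passes to Rashida's siblings and their issue per stirpes.
Hanan left no surviving issue, so that branch lapses and is disregarded.
The estate is divided into 2 equal shares of 1/2 among Dalia, Widad.
Dalia predeceased; the 1/2 allotted to Dalia's branch passes to Dalia's issue by representation.
The 1/2 is divided into 2 equal shares of 1/4 among Bashir, Umar.
Bashir predeceased; the 1/4 allotted to Bashir's branch passes to Bashir's issue by representation.
The 1/4 is divided into 2 equal shares of 1/8 among Nabil, Samir.
Nabil is living and takes 1/8.
Samir is living and takes 1/8.
Umar is living and takes 1/4.
Widad is living and takes 1/2.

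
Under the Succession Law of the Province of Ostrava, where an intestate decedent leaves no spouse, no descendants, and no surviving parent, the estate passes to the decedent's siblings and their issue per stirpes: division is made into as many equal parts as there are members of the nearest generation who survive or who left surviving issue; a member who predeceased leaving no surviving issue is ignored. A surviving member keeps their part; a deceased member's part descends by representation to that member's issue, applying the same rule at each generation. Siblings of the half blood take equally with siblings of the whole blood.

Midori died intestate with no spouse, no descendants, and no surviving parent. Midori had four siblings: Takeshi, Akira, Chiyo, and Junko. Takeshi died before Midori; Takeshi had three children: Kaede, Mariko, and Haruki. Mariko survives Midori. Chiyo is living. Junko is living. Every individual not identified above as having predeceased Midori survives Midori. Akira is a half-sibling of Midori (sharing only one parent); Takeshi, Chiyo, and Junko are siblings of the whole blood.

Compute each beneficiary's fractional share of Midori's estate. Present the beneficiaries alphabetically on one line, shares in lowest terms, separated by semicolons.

No spouse, descendants, or parent survives, so the estate passes to Midori's siblings per stirpes.
Half-blood and whole-blood siblings take equally under the stated rule.
The estate is divided into 4 equal shares of 1/4 among Takeshi, Akira, Chiyo, Junko.
Takeshi predeceased; the 1/4 allotted to Takeshi's branch passes to Takeshi's issue by representation.
The 1/4 is divided into 3 equal shares of 1/12 among Kaede, Mariko, Haruki.
Kaede is living and takes 1/12.
Mariko is living and takes 1/12.
Haruki is living and takes 1/12.
Akira is living and takes 1/4.
Chiyo is living and takes 1/4.
Junko is living and takes 1/4.

Akira 1/4; Chiyo 1/4; Haruki 1/12; Junko 1/4; Kaede 1/12; Mariko 1/12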